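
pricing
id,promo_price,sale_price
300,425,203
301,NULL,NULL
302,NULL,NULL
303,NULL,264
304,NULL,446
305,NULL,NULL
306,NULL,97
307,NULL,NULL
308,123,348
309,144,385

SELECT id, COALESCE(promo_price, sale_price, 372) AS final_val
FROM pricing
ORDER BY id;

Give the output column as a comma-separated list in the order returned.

425, 372, 372, 264, 446, 372, 97, 372, 123, 144

id=300: promo_price=425 → 425
id=301: promo_price=NULL, sale_price=NULL, → literal 372 → 372
id=302: promo_price=NULL, sale_price=NULL, → literal 372 → 372
id=303: promo_price=NULL, sale_price=264 → 264
id=304: promo_price=NULL, sale_price=446 → 446
id=305: promo_price=NULL, sale_price=NULL, → literal 372 → 372
id=306: promo_price=NULL, sale_price=97 → 97
id=307: promo_price=NULL, sale_price=NULL, → literal 372 → 372
id=308: promo_price=123 → 123
id=309: promo_price=144 → 144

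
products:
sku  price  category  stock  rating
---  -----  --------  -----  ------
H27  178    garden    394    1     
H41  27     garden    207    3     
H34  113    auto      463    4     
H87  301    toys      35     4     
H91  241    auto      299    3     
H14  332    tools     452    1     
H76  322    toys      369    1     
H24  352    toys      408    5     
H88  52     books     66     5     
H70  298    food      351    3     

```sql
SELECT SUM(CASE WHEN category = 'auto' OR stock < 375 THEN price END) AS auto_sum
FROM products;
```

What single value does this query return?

1354

sku=H27: ✗
sku=H41: ✓ → 27
sku=H34: ✓ → 113
sku=H87: ✓ → 301
sku=H91: ✓ → 241
sku=H14: ✗
sku=H76: ✓ → 322
sku=H24: ✗
sku=H88: ✓ → 52
sku=H70: ✓ → 298
auto_sum = 27 + 113 + 301 + 241 + 322 + 52 + 298 = 1354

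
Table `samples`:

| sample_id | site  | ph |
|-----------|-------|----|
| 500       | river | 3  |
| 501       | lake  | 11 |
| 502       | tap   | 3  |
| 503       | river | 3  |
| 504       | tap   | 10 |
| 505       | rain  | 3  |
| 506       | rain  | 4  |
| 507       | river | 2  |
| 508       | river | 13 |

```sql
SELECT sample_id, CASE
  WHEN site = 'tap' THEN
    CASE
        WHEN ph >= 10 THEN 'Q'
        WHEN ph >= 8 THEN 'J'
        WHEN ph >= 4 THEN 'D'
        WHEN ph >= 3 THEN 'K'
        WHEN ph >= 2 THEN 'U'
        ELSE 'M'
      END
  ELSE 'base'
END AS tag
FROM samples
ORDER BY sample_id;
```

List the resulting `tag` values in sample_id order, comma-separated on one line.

sample_id=500: site='river' → outer ELSE → base
sample_id=501: site='lake' → outer ELSE → base
sample_id=502: site='tap' → inner[ph >= 3] → K
sample_id=503: site='river' → outer ELSE → base
sample_id=504: site='tap' → inner[ph >= 10] → Q
sample_id=505: site='rain' → outer ELSE → base
sample_id=506: site='rain' → outer ELSE → base
sample_id=507: site='river' → outer ELSE → base
sample_id=508: site='river' → outer ELSE → base

base, base, K, base, Q, base, base, base, base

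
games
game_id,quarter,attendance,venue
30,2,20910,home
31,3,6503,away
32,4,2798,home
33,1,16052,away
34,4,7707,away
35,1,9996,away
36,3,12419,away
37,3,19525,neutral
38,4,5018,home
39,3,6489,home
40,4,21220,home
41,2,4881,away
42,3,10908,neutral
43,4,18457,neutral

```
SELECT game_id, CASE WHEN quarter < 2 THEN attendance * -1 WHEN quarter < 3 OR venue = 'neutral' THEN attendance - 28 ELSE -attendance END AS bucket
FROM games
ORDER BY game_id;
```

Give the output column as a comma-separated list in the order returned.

game_id=30: quarter < 3 OR venue = 'neutral' → 20882
game_id=31: ELSE → -6503
game_id=32: ELSE → -2798
game_id=33: quarter < 2 → -16052
game_id=34: ELSE → -7707
game_id=35: quarter < 2 → -9996
game_id=36: ELSE → -12419
game_id=37: quarter < 3 OR venue = 'neutral' → 19497
game_id=38: ELSE → -5018
game_id=39: ELSE → -6489
game_id=40: ELSE → -21220
game_id=41: quarter < 3 OR venue = 'neutral' → 4853
game_id=42: quarter < 3 OR venue = 'neutral' → 10880
game_id=43: quarter < 3 OR venue = 'neutral' → 18429

20882, -6503, -2798, -16052, -7707, -9996, -12419, 19497, -5018, -6489, -21220, 4853, 10880, 18429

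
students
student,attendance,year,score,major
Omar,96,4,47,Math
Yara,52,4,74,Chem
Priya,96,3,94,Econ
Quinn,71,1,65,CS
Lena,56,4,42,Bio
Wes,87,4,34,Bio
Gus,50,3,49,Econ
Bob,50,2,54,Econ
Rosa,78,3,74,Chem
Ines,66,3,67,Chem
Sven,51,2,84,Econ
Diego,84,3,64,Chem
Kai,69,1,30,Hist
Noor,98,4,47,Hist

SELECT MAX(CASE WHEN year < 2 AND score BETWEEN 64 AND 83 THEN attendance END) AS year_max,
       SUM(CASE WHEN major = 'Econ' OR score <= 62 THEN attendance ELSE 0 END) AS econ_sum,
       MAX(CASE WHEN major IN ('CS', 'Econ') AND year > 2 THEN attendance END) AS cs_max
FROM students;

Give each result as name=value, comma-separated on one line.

[year_max: year < 2 AND score BETWEEN 64 AND 83]
student=Omar: ✗
student=Yara: ✗
student=Priya: ✗
student=Quinn: ✓ → 71
student=Lena: ✗
student=Wes: ✗
student=Gus: ✗
student=Bob: ✗
student=Rosa: ✗
student=Ines: ✗
student=Sven: ✗
student=Diego: ✗
student=Kai: ✗
student=Noor: ✗
year_max = MAX(71) = 71
—
[econ_sum: major = 'Econ' OR score <= 62]
student=Omar: ✓ → 96
student=Yara: ✗
student=Priya: ✓ → 96
student=Quinn: ✗
student=Lena: ✓ → 56
student=Wes: ✓ → 87
student=Gus: ✓ → 50
student=Bob: ✓ → 50
student=Rosa: ✗
student=Ines: ✗
student=Sven: ✓ → 51
student=Diego: ✗
student=Kai: ✓ → 69
student=Noor: ✓ → 98
econ_sum = 96 + 96 + 56 + 87 + 50 + 50 + 51 + 69 + 98 = 653
—
[cs_max: major IN ('CS', 'Econ') AND year > 2]
student=Omar: ✗
student=Yara: ✗
student=Priya: ✓ → 96
student=Quinn: ✗
student=Lena: ✗
student=Wes: ✗
student=Gus: ✓ → 50
student=Bob: ✗
student=Rosa: ✗
student=Ines: ✗
student=Sven: ✗
student=Diego: ✗
student=Kai: ✗
student=Noor: ✗
cs_max = MAX(96, 50) = 96

year_max=71, econ_sum=653, cs_max=96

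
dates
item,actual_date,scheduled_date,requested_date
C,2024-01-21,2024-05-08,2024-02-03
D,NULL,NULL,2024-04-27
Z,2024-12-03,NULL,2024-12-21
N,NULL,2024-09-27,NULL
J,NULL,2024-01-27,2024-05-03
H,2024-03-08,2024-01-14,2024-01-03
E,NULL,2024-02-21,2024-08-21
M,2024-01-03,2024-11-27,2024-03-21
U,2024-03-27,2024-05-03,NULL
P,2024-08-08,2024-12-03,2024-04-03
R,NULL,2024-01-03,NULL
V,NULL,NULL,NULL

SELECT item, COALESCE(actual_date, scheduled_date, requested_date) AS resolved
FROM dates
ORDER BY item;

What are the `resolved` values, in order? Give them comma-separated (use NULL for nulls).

item=C: actual_date=2024-01-21 → 2024-01-21
item=D: actual_date=NULL, scheduled_date=NULL, requested_date=2024-04-27 → 2024-04-27
item=E: actual_date=NULL, scheduled_date=2024-02-21 → 2024-02-21
item=H: actual_date=2024-03-08 → 2024-03-08
item=J: actual_date=NULL, scheduled_date=2024-01-27 → 2024-01-27
item=M: actual_date=2024-01-03 → 2024-01-03
item=N: actual_date=NULL, scheduled_date=2024-09-27 → 2024-09-27
item=P: actual_date=2024-08-08 → 2024-08-08
item=R: actual_date=NULL, scheduled_date=2024-01-03 → 2024-01-03
item=U: actual_date=2024-03-27 → 2024-03-27
item=V: actual_date=NULL, scheduled_date=NULL, requested_date=NULL (all NULL) → NULL
item=Z: actual_date=2024-12-03 → 2024-12-03

2024-01-21, 2024-04-27, 2024-02-21, 2024-03-08, 2024-01-27, 2024-01-03, 2024-09-27, 2024-08-08, 2024-01-03, 2024-03-27, NULL, 2024-12-03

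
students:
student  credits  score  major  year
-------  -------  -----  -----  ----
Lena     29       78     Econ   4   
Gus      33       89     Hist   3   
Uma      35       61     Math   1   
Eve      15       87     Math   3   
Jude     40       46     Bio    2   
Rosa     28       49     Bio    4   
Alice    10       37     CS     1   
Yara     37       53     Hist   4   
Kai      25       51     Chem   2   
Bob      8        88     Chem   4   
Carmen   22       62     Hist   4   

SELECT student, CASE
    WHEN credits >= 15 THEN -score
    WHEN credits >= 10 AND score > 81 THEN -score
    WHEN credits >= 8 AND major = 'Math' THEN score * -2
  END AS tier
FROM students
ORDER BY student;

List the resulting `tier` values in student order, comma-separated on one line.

student=Alice: (no match → NULL) → NULL
student=Bob: (no match → NULL) → NULL
student=Carmen: credits >= 15 → -62
student=Eve: credits >= 15 → -87
student=Gus: credits >= 15 → -89
student=Jude: credits >= 15 → -46
student=Kai: credits >= 15 → -51
student=Lena: credits >= 15 → -78
student=Rosa: credits >= 15 → -49
student=Uma: credits >= 15 → -61
student=Yara: credits >= 15 → -53

NULL, NULL, -62, -87, -89, -46, -51, -78, -49, -61, -53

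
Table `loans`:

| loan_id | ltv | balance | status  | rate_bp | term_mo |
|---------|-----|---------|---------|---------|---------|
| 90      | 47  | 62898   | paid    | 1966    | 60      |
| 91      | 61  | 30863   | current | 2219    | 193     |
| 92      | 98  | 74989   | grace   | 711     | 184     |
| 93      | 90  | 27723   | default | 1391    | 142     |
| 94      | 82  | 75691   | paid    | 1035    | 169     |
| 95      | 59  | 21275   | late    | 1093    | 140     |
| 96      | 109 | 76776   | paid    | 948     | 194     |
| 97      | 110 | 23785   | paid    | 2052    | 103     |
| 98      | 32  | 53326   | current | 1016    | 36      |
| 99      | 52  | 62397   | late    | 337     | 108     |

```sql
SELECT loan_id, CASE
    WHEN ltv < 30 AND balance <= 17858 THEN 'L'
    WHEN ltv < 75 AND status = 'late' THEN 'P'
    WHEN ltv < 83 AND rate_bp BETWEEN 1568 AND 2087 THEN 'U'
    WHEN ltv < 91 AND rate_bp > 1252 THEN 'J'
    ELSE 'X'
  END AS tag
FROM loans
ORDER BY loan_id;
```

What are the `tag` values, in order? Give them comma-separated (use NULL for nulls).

loan_id=90: ltv < 83 AND rate_bp BETWEEN 1568 AND 2087 → U
loan_id=91: ltv < 91 AND rate_bp > 1252 → J
loan_id=92: ELSE → X
loan_id=93: ltv < 91 AND rate_bp > 1252 → J
loan_id=94: ELSE → X
loan_id=95: ltv < 75 AND status = 'late' → P
loan_id=96: ELSE → X
loan_id=97: ELSE → X
loan_id=98: ELSE → X
loan_id=99: ltv < 75 AND status = 'late' → P

U, J, X, J, X, P, X, X, X, P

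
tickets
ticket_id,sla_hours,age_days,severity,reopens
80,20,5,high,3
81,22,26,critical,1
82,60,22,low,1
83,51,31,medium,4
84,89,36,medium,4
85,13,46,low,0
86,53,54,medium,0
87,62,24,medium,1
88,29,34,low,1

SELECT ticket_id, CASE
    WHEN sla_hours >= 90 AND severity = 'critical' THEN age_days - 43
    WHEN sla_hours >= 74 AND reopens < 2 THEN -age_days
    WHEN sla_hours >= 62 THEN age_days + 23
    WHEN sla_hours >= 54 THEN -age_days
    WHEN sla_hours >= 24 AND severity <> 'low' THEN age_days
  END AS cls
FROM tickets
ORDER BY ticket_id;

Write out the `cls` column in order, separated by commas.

ticket_id=80: (no match → NULL) → NULL
ticket_id=81: (no match → NULL) → NULL
ticket_id=82: sla_hours >= 54 → -22
ticket_id=83: sla_hours >= 24 AND severity <> 'low' → 31
ticket_id=84: sla_hours >= 62 → 59
ticket_id=85: (no match → NULL) → NULL
ticket_id=86: sla_hours >= 24 AND severity <> 'low' → 54
ticket_id=87: sla_hours >= 62 → 47
ticket_id=88: (no match → NULL) → NULL

NULL, NULL, -22, 31, 59, NULL, 54, 47, NULL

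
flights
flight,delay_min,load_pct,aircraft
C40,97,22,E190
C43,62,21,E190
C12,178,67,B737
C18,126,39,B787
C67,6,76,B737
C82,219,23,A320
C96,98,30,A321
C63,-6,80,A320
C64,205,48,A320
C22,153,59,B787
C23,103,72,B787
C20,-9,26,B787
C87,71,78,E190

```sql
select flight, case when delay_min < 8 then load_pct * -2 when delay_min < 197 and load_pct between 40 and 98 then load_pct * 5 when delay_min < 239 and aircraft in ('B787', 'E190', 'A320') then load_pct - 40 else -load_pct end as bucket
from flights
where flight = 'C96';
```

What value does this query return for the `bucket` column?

-30

flight = C96: delay_min=98, load_pct=30, aircraft=A321.
delay_min < 8 → false
delay_min < 197 and load_pct between 40 and 98 → false
delay_min < 239 and aircraft in ('B787', 'E190', 'A320') → false
No prior WHEN matched → ELSE → -30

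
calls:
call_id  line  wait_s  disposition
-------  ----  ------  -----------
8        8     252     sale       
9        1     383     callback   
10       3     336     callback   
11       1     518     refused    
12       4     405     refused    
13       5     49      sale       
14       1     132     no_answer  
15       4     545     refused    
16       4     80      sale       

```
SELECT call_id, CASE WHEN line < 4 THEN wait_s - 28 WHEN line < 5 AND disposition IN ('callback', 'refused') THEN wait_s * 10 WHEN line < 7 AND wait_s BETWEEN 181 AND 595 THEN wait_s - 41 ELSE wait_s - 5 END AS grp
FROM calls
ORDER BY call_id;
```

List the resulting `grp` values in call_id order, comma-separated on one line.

call_id=8: ELSE → 247
call_id=9: line < 4 → 355
call_id=10: line < 4 → 308
call_id=11: line < 4 → 490
call_id=12: line < 5 AND disposition IN ('callback', 'refused') → 4050
call_id=13: ELSE → 44
call_id=14: line < 4 → 104
call_id=15: line < 5 AND disposition IN ('callback', 'refused') → 5450
call_id=16: ELSE → 75

247, 355, 308, 490, 4050, 44, 104, 5450, 75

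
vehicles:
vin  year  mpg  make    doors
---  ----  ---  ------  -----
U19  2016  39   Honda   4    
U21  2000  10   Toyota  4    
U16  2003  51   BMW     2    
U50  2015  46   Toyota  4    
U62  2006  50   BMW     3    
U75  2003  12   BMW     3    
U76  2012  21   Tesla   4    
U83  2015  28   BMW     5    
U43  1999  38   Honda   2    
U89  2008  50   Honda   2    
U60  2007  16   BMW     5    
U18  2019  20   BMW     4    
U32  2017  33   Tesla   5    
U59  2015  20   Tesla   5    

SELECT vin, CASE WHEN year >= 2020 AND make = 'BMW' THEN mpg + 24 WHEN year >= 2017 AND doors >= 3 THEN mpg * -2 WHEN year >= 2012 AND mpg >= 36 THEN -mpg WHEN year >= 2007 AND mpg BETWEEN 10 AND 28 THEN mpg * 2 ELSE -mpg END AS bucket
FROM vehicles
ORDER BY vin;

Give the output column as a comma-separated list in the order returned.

-51, -40, -39, -10, -66, -38, -46, 40, 32, -50, -12, 42, 56, -50

vin=U16: ELSE → -51
vin=U18: year >= 2017 AND doors >= 3 → -40
vin=U19: year >= 2012 AND mpg >= 36 → -39
vin=U21: ELSE → -10
vin=U32: year >= 2017 AND doors >= 3 → -66
vin=U43: ELSE → -38
vin=U50: year >= 2012 AND mpg >= 36 → -46
vin=U59: year >= 2007 AND mpg BETWEEN 10 AND 28 → 40
vin=U60: year >= 2007 AND mpg BETWEEN 10 AND 28 → 32
vin=U62: ELSE → -50
vin=U75: ELSE → -12
vin=U76: year >= 2007 AND mpg BETWEEN 10 AND 28 → 42
vin=U83: year >= 2007 AND mpg BETWEEN 10 AND 28 → 56
vin=U89: ELSE → -50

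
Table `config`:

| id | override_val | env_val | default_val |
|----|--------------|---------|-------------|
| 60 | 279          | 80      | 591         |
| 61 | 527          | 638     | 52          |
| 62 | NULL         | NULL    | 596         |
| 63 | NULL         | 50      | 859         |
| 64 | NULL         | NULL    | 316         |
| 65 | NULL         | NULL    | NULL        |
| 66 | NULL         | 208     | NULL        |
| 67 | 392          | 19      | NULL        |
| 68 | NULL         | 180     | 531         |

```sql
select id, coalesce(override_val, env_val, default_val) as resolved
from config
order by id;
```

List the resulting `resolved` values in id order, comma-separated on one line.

id=60: override_val=279 → 279
id=61: override_val=527 → 527
id=62: override_val=NULL, env_val=NULL, default_val=596 → 596
id=63: override_val=NULL, env_val=50 → 50
id=64: override_val=NULL, env_val=NULL, default_val=316 → 316
id=65: override_val=NULL, env_val=NULL, default_val=NULL (all NULL) → NULL
id=66: override_val=NULL, env_val=208 → 208
id=67: override_val=392 → 392
id=68: override_val=NULL, env_val=180 → 180

279, 527, 596, 50, 316, NULL, 208, 392, 180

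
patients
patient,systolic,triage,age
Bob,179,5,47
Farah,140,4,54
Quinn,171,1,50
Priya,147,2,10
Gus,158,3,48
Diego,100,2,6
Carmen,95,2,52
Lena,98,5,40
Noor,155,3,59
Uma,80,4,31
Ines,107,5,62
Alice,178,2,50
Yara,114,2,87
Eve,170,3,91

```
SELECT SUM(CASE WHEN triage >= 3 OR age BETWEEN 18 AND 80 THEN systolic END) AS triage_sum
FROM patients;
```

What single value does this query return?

1531

patient=Bob: ✓ → 179
patient=Farah: ✓ → 140
patient=Quinn: ✓ → 171
patient=Priya: ✗
patient=Gus: ✓ → 158
patient=Diego: ✗
patient=Carmen: ✓ → 95
patient=Lena: ✓ → 98
patient=Noor: ✓ → 155
patient=Uma: ✓ → 80
patient=Ines: ✓ → 107
patient=Alice: ✓ → 178
patient=Yara: ✗
patient=Eve: ✓ → 170
triage_sum = 179 + 140 + 171 + 158 + 95 + 98 + 155 + 80 + 107 + 178 + 170 = 1531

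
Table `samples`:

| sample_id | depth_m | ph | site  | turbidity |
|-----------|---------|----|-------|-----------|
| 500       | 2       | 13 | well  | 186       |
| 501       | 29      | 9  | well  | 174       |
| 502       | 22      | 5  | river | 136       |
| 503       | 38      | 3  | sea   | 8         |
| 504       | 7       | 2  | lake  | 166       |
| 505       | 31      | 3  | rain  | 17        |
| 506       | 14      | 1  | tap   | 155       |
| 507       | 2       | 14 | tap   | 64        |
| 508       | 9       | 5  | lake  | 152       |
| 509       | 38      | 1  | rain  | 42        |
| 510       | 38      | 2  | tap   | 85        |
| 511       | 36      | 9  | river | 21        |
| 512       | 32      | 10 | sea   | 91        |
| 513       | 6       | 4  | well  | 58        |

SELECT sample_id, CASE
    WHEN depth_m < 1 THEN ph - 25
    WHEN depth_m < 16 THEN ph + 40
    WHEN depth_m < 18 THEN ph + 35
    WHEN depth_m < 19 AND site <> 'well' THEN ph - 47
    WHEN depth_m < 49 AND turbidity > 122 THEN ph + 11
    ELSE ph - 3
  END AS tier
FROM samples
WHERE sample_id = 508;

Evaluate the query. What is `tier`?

sample_id = 508: depth_m=9, ph=5, site=lake, turbidity=152.
depth_m < 1 → false
depth_m < 16 → true → 45

45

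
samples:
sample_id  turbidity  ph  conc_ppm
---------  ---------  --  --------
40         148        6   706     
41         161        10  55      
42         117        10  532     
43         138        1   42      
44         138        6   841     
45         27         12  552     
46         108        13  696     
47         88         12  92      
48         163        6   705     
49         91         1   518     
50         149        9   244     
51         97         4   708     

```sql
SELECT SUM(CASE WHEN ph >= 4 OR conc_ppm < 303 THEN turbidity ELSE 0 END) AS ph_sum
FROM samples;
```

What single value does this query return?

1334

sample_id=40: ✓ → 148
sample_id=41: ✓ → 161
sample_id=42: ✓ → 117
sample_id=43: ✓ → 138
sample_id=44: ✓ → 138
sample_id=45: ✓ → 27
sample_id=46: ✓ → 108
sample_id=47: ✓ → 88
sample_id=48: ✓ → 163
sample_id=49: ✗
sample_id=50: ✓ → 149
sample_id=51: ✓ → 97
ph_sum = 148 + 161 + 117 + 138 + 138 + 27 + 108 + 88 + 163 + 149 + 97 = 1334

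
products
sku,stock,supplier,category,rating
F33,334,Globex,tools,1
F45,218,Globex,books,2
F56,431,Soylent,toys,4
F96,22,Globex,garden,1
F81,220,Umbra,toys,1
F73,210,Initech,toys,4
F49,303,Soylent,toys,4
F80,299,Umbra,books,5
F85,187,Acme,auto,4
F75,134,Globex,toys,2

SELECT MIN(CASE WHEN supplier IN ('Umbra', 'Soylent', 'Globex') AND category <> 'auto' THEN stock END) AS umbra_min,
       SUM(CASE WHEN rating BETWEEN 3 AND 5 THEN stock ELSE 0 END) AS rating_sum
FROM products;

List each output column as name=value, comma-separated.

umbra_min=22, rating_sum=1430

[umbra_min: supplier IN ('Umbra', 'Soylent', 'Globex') AND category <> 'auto']
sku=F33: ✓ → 334
sku=F45: ✓ → 218
sku=F56: ✓ → 431
sku=F96: ✓ → 22
sku=F81: ✓ → 220
sku=F73: ✗
sku=F49: ✓ → 303
sku=F80: ✓ → 299
sku=F85: ✗
sku=F75: ✓ → 134
umbra_min = MIN(334, 218, 431, 22, 220, 303, 299, 134) = 22
—
[rating_sum: rating BETWEEN 3 AND 5]
sku=F33: ✗
sku=F45: ✗
sku=F56: ✓ → 431
sku=F96: ✗
sku=F81: ✗
sku=F73: ✓ → 210
sku=F49: ✓ → 303
sku=F80: ✓ → 299
sku=F85: ✓ → 187
sku=F75: ✗
rating_sum = 431 + 210 + 303 + 299 + 187 = 1430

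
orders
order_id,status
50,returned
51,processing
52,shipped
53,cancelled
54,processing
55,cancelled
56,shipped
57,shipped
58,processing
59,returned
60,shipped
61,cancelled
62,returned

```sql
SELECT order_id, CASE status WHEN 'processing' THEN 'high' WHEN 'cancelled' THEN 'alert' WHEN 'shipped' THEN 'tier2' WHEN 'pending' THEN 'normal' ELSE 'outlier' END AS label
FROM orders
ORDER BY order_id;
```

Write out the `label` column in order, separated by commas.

outlier, high, tier2, alert, high, alert, tier2, tier2, high, outlier, tier2, alert, outlier

order_id=50: ELSE → outlier
order_id=51: status='processing' → high
order_id=52: status='shipped' → tier2
order_id=53: status='cancelled' → alert
order_id=54: status='processing' → high
order_id=55: status='cancelled' → alert
order_id=56: status='shipped' → tier2
order_id=57: status='shipped' → tier2
order_id=58: status='processing' → high
order_id=59: ELSE → outlier
order_id=60: status='shipped' → tier2
order_id=61: status='cancelled' → alert
order_id=62: ELSE → outlier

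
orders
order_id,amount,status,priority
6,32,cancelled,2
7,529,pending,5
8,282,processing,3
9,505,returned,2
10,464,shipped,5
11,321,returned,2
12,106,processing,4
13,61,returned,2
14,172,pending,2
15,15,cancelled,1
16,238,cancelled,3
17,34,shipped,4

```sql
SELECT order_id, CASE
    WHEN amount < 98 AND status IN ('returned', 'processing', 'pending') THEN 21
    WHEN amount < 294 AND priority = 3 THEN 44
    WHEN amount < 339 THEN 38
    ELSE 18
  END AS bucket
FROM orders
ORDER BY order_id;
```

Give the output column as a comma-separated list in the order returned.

38, 18, 44, 18, 18, 38, 38, 21, 38, 38, 44, 38

order_id=6: amount < 339 → 38
order_id=7: ELSE → 18
order_id=8: amount < 294 AND priority = 3 → 44
order_id=9: ELSE → 18
order_id=10: ELSE → 18
order_id=11: amount < 339 → 38
order_id=12: amount < 339 → 38
order_id=13: amount < 98 AND status IN ('returned', 'processing', 'pending') → 21
order_id=14: amount < 339 → 38
order_id=15: amount < 339 → 38
order_id=16: amount < 294 AND priority = 3 → 44
order_id=17: amount < 339 → 38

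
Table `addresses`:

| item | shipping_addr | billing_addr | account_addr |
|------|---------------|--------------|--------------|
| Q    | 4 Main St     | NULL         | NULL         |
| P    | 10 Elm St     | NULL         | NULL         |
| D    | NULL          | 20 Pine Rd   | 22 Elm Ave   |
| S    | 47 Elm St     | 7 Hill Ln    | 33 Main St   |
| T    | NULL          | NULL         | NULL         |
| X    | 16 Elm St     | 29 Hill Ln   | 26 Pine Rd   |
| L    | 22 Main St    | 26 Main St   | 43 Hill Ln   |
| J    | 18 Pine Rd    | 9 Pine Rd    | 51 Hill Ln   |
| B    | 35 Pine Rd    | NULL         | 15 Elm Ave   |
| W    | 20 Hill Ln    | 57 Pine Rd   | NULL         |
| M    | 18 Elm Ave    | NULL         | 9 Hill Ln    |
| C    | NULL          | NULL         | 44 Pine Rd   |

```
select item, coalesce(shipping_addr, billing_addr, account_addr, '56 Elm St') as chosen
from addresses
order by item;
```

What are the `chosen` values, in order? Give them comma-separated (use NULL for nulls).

item=B: shipping_addr=35 Pine Rd → 35 Pine Rd
item=C: shipping_addr=NULL, billing_addr=NULL, account_addr=44 Pine Rd → 44 Pine Rd
item=D: shipping_addr=NULL, billing_addr=20 Pine Rd → 20 Pine Rd
item=J: shipping_addr=18 Pine Rd → 18 Pine Rd
item=L: shipping_addr=22 Main St → 22 Main St
item=M: shipping_addr=18 Elm Ave → 18 Elm Ave
item=P: shipping_addr=10 Elm St → 10 Elm St
item=Q: shipping_addr=4 Main St → 4 Main St
item=S: shipping_addr=47 Elm St → 47 Elm St
item=T: shipping_addr=NULL, billing_addr=NULL, account_addr=NULL, → literal 56 Elm St → 56 Elm St
item=W: shipping_addr=20 Hill Ln → 20 Hill Ln
item=X: shipping_addr=16 Elm St → 16 Elm St

35 Pine Rd, 44 Pine Rd, 20 Pine Rd, 18 Pine Rd, 22 Main St, 18 Elm Ave, 10 Elm St, 4 Main St, 47 Elm St, 56 Elm St, 20 Hill Ln, 16 Elm St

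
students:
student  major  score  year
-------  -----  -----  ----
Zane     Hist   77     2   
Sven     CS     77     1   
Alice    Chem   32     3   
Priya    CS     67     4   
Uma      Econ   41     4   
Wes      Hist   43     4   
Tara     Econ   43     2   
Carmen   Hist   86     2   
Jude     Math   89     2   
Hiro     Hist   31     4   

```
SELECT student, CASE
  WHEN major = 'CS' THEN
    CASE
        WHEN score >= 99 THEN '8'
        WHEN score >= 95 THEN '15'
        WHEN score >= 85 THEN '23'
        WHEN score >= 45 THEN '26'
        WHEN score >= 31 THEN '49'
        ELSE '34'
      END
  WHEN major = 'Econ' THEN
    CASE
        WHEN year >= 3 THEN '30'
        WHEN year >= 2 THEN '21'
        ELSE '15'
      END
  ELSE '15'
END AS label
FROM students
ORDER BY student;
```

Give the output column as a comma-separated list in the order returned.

student=Alice: major='Chem' → outer ELSE → 15
student=Carmen: major='Hist' → outer ELSE → 15
student=Hiro: major='Hist' → outer ELSE → 15
student=Jude: major='Math' → outer ELSE → 15
student=Priya: major='CS' → inner[score >= 45] → 26
student=Sven: major='CS' → inner[score >= 45] → 26
student=Tara: major='Econ' → inner[year >= 2] → 21
student=Uma: major='Econ' → inner[year >= 3] → 30
student=Wes: major='Hist' → outer ELSE → 15
student=Zane: major='Hist' → outer ELSE → 15

15, 15, 15, 15, 26, 26, 21, 30, 15, 15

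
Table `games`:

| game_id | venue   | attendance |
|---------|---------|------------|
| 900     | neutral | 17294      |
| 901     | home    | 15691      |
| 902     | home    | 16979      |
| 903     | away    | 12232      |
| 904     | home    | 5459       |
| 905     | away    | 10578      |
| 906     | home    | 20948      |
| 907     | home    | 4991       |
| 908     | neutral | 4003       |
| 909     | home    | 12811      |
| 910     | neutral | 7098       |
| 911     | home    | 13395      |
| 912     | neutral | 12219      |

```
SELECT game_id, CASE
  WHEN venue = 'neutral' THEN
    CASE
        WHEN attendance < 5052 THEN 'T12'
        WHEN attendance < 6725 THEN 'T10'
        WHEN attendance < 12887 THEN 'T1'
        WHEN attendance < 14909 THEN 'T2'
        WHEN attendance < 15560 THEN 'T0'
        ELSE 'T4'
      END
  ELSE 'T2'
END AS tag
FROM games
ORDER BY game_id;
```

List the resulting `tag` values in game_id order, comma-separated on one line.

game_id=900: venue='neutral' → inner[ELSE] → T4
game_id=901: venue='home' → outer ELSE → T2
game_id=902: venue='home' → outer ELSE → T2
game_id=903: venue='away' → outer ELSE → T2
game_id=904: venue='home' → outer ELSE → T2
game_id=905: venue='away' → outer ELSE → T2
game_id=906: venue='home' → outer ELSE → T2
game_id=907: venue='home' → outer ELSE → T2
game_id=908: venue='neutral' → inner[attendance < 5052] → T12
game_id=909: venue='home' → outer ELSE → T2
game_id=910: venue='neutral' → inner[attendance < 12887] → T1
game_id=911: venue='home' → outer ELSE → T2
game_id=912: venue='neutral' → inner[attendance < 12887] → T1

T4, T2, T2, T2, T2, T2, T2, T2, T12, T2, T1, T2, T1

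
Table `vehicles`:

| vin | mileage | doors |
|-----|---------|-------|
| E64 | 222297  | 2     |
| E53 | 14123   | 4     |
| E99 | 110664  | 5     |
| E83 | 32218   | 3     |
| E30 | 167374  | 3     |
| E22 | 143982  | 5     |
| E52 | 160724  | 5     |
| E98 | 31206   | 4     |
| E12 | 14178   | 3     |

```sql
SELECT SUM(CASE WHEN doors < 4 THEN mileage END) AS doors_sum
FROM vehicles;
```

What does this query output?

436067

vin=E64: ✓ → 222297
vin=E53: ✗
vin=E99: ✗
vin=E83: ✓ → 32218
vin=E30: ✓ → 167374
vin=E22: ✗
vin=E52: ✗
vin=E98: ✗
vin=E12: ✓ → 14178
doors_sum = 222297 + 32218 + 167374 + 14178 = 436067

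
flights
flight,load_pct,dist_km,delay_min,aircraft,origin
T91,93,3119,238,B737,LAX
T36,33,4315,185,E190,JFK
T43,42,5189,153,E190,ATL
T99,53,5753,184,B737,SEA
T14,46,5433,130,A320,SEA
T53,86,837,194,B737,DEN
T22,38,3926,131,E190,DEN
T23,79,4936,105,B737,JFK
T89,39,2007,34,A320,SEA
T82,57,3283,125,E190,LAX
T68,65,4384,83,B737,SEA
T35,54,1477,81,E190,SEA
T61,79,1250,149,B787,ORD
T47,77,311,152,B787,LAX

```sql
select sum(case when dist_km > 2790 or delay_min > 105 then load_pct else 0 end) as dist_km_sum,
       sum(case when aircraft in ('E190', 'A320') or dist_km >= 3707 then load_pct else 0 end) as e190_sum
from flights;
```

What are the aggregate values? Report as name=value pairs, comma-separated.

dist_km_sum=748, e190_sum=506

[dist_km_sum: dist_km > 2790 or delay_min > 105]
flight=T91: ✓ → 93
flight=T36: ✓ → 33
flight=T43: ✓ → 42
flight=T99: ✓ → 53
flight=T14: ✓ → 46
flight=T53: ✓ → 86
flight=T22: ✓ → 38
flight=T23: ✓ → 79
flight=T89: ✗
flight=T82: ✓ → 57
flight=T68: ✓ → 65
flight=T35: ✗
flight=T61: ✓ → 79
flight=T47: ✓ → 77
dist_km_sum = 93 + 33 + 42 + 53 + 46 + 86 + 38 + 79 + 57 + 65 + 79 + 77 = 748
—
[e190_sum: aircraft in ('E190', 'A320') or dist_km >= 3707]
flight=T91: ✗
flight=T36: ✓ → 33
flight=T43: ✓ → 42
flight=T99: ✓ → 53
flight=T14: ✓ → 46
flight=T53: ✗
flight=T22: ✓ → 38
flight=T23: ✓ → 79
flight=T89: ✓ → 39
flight=T82: ✓ → 57
flight=T68: ✓ → 65
flight=T35: ✓ → 54
flight=T61: ✗
flight=T47: ✗
e190_sum = 33 + 42 + 53 + 46 + 38 + 79 + 39 + 57 + 65 + 54 = 506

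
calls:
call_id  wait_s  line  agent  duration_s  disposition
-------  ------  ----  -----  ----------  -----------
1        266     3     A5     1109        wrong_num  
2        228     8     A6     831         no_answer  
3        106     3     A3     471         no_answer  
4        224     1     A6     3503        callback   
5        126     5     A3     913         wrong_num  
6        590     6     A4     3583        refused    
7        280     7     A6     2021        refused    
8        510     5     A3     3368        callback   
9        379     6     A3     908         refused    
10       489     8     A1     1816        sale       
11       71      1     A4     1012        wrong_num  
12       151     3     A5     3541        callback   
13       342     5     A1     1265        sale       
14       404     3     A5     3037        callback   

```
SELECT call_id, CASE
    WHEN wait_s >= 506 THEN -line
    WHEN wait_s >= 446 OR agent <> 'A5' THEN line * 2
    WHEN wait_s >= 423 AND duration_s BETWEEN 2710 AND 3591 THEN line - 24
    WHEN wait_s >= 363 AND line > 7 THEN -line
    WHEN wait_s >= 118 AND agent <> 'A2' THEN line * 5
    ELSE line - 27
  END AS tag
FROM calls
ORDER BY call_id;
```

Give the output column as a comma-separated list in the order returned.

call_id=1: wait_s >= 118 AND agent <> 'A2' → 15
call_id=2: wait_s >= 446 OR agent <> 'A5' → 16
call_id=3: wait_s >= 446 OR agent <> 'A5' → 6
call_id=4: wait_s >= 446 OR agent <> 'A5' → 2
call_id=5: wait_s >= 446 OR agent <> 'A5' → 10
call_id=6: wait_s >= 506 → -6
call_id=7: wait_s >= 446 OR agent <> 'A5' → 14
call_id=8: wait_s >= 506 → -5
call_id=9: wait_s >= 446 OR agent <> 'A5' → 12
call_id=10: wait_s >= 446 OR agent <> 'A5' → 16
call_id=11: wait_s >= 446 OR agent <> 'A5' → 2
call_id=12: wait_s >= 118 AND agent <> 'A2' → 15
call_id=13: wait_s >= 446 OR agent <> 'A5' → 10
call_id=14: wait_s >= 118 AND agent <> 'A2' → 15

15, 16, 6, 2, 10, -6, 14, -5, 12, 16, 2, 15, 10, 15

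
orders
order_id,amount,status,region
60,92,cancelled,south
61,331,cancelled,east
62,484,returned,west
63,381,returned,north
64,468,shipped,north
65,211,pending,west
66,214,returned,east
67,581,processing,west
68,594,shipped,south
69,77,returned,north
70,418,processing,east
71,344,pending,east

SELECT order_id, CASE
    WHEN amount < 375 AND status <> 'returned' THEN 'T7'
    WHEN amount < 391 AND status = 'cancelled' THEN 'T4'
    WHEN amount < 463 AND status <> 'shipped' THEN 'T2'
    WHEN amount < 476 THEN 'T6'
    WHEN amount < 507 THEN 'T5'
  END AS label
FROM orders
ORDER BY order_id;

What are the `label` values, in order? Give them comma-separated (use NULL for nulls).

T7, T7, T5, T2, T6, T7, T2, NULL, NULL, T2, T2, T7

order_id=60: amount < 375 AND status <> 'returned' → T7
order_id=61: amount < 375 AND status <> 'returned' → T7
order_id=62: amount < 507 → T5
order_id=63: amount < 463 AND status <> 'shipped' → T2
order_id=64: amount < 476 → T6
order_id=65: amount < 375 AND status <> 'returned' → T7
order_id=66: amount < 463 AND status <> 'shipped' → T2
order_id=67: (no match → NULL) → NULL
order_id=68: (no match → NULL) → NULL
order_id=69: amount < 463 AND status <> 'shipped' → T2
order_id=70: amount < 463 AND status <> 'shipped' → T2
order_id=71: amount < 375 AND status <> 'returned' → T7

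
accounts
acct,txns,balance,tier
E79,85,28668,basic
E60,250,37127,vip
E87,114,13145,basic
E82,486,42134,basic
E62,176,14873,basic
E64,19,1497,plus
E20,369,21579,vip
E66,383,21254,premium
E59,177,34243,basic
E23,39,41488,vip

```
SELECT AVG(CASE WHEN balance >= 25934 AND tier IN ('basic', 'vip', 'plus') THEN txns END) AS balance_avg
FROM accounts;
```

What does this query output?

207.4

acct=E79: ✓ → 85
acct=E60: ✓ → 250
acct=E87: ✗
acct=E82: ✓ → 486
acct=E62: ✗
acct=E64: ✗
acct=E20: ✗
acct=E66: ✗
acct=E59: ✓ → 177
acct=E23: ✓ → 39
balance_avg = (85 + 250 + 486 + 177 + 39) / 5 = 207.4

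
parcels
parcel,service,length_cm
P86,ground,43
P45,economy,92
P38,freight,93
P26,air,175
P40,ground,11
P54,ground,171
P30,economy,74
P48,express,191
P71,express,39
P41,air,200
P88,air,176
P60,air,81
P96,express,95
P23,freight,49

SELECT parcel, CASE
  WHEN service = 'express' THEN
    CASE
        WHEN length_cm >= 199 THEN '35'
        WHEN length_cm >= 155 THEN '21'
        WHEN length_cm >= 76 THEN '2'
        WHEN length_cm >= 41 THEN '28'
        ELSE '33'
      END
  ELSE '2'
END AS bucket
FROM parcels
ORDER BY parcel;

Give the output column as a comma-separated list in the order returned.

parcel=P23: service='freight' → outer ELSE → 2
parcel=P26: service='air' → outer ELSE → 2
parcel=P30: service='economy' → outer ELSE → 2
parcel=P38: service='freight' → outer ELSE → 2
parcel=P40: service='ground' → outer ELSE → 2
parcel=P41: service='air' → outer ELSE → 2
parcel=P45: service='economy' → outer ELSE → 2
parcel=P48: service='express' → inner[length_cm >= 155] → 21
parcel=P54: service='ground' → outer ELSE → 2
parcel=P60: service='air' → outer ELSE → 2
parcel=P71: service='express' → inner[ELSE] → 33
parcel=P86: service='ground' → outer ELSE → 2
parcel=P88: service='air' → outer ELSE → 2
parcel=P96: service='express' → inner[length_cm >= 76] → 2

2, 2, 2, 2, 2, 2, 2, 21, 2, 2, 33, 2, 2, 2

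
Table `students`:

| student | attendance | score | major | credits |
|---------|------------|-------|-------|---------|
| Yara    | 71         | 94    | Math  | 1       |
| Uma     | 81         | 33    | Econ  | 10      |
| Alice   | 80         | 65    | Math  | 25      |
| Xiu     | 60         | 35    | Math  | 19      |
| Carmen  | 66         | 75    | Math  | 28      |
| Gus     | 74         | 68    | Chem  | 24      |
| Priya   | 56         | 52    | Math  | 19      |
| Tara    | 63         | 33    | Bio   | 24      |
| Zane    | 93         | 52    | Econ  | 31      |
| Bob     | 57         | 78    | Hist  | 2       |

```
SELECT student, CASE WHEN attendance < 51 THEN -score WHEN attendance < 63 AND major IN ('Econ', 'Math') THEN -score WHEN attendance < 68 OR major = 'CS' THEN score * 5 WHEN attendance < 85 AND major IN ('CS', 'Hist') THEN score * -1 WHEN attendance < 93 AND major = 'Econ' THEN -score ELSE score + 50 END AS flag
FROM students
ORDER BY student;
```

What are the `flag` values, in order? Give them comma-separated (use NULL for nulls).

115, 390, 375, 118, -52, 165, -33, -35, 144, 102

student=Alice: ELSE → 115
student=Bob: attendance < 68 OR major = 'CS' → 390
student=Carmen: attendance < 68 OR major = 'CS' → 375
student=Gus: ELSE → 118
student=Priya: attendance < 63 AND major IN ('Econ', 'Math') → -52
student=Tara: attendance < 68 OR major = 'CS' → 165
student=Uma: attendance < 93 AND major = 'Econ' → -33
student=Xiu: attendance < 63 AND major IN ('Econ', 'Math') → -35
student=Yara: ELSE → 144
student=Zane: ELSE → 102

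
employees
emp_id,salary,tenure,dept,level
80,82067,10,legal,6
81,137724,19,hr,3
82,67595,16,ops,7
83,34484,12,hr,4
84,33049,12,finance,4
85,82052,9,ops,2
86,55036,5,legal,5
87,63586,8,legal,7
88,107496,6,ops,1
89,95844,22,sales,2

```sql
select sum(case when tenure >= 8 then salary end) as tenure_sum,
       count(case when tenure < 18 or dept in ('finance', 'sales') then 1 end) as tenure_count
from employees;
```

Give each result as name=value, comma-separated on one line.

tenure_sum=596401, tenure_count=9

[tenure_sum: tenure >= 8]
emp_id=80: ✓ → 82067
emp_id=81: ✓ → 137724
emp_id=82: ✓ → 67595
emp_id=83: ✓ → 34484
emp_id=84: ✓ → 33049
emp_id=85: ✓ → 82052
emp_id=86: ✗
emp_id=87: ✓ → 63586
emp_id=88: ✗
emp_id=89: ✓ → 95844
tenure_sum = 82067 + 137724 + 67595 + 34484 + 33049 + 82052 + 63586 + 95844 = 596401
—
[tenure_count: tenure < 18 or dept in ('finance', 'sales')]
emp_id=80: ✓ → 1
emp_id=81: ✗
emp_id=82: ✓ → 1
emp_id=83: ✓ → 1
emp_id=84: ✓ → 1
emp_id=85: ✓ → 1
emp_id=86: ✓ → 1
emp_id=87: ✓ → 1
emp_id=88: ✓ → 1
emp_id=89: ✓ → 1
tenure_count = COUNT(1, 1, 1, 1, 1, 1, 1, 1, 1) = 9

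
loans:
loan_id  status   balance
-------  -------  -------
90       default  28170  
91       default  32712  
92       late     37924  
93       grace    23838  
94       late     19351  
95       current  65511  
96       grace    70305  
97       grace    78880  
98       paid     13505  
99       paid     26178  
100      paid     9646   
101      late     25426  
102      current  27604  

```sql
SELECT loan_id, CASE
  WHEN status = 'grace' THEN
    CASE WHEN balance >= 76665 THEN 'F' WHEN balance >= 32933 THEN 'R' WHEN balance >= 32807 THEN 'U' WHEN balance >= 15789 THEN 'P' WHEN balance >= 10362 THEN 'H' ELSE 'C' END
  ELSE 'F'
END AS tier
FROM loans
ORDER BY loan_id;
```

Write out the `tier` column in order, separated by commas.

F, F, F, P, F, F, R, F, F, F, F, F, F

loan_id=90: status='default' → outer ELSE → F
loan_id=91: status='default' → outer ELSE → F
loan_id=92: status='late' → outer ELSE → F
loan_id=93: status='grace' → inner[balance >= 15789] → P
loan_id=94: status='late' → outer ELSE → F
loan_id=95: status='current' → outer ELSE → F
loan_id=96: status='grace' → inner[balance >= 32933] → R
loan_id=97: status='grace' → inner[balance >= 76665] → F
loan_id=98: status='paid' → outer ELSE → F
loan_id=99: status='paid' → outer ELSE → F
loan_id=100: status='paid' → outer ELSE → F
loan_id=101: status='late' → outer ELSE → F
loan_id=102: status='current' → outer ELSE → F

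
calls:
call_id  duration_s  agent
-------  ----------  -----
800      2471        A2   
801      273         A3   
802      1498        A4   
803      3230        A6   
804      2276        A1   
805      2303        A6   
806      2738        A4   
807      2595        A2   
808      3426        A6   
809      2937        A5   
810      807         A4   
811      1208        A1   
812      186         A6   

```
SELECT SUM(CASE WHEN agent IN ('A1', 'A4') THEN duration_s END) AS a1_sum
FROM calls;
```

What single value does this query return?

8527

call_id=800: ✗
call_id=801: ✗
call_id=802: ✓ → 1498
call_id=803: ✗
call_id=804: ✓ → 2276
call_id=805: ✗
call_id=806: ✓ → 2738
call_id=807: ✗
call_id=808: ✗
call_id=809: ✗
call_id=810: ✓ → 807
call_id=811: ✓ → 1208
call_id=812: ✗
a1_sum = 1498 + 2276 + 2738 + 807 + 1208 = 8527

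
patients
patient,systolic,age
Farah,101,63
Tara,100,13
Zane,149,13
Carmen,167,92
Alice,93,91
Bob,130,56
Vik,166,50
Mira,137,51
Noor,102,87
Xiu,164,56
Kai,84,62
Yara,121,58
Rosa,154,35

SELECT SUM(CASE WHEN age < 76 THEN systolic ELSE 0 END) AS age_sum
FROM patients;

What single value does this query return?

patient=Farah: ✓ → 101
patient=Tara: ✓ → 100
patient=Zane: ✓ → 149
patient=Carmen: ✗
patient=Alice: ✗
patient=Bob: ✓ → 130
patient=Vik: ✓ → 166
patient=Mira: ✓ → 137
patient=Noor: ✗
patient=Xiu: ✓ → 164
patient=Kai: ✓ → 84
patient=Yara: ✓ → 121
patient=Rosa: ✓ → 154
age_sum = 101 + 100 + 149 + 130 + 166 + 137 + 164 + 84 + 121 + 154 = 1306

1306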